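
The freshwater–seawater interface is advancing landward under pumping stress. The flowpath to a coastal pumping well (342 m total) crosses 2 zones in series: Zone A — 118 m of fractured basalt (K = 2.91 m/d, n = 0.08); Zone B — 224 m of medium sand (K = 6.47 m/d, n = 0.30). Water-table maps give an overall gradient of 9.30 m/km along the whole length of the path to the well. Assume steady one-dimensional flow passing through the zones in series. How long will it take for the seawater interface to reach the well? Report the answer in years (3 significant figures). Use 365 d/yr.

4.96 years

Continuity: the same q passes through each zone, so ΔH = q·Σ(L_j/K_j) — the zones act as resistances in series.
Σ(L/K) = 118/2.91 + 224/6.47 = 40.55 + 34.62 = 75.17 d
K_eq = L_total / Σ(L/K) = 342 / 75.17 = 4.550 m/d
q = K_eq · i = 4.550 × 0.0093 = 0.04231 m/d (same in every zone)
Zone A: v = q/n = 0.04231/0.08 = 0.5289 m/d → t_A = 118/0.5289 = 223.1 d
Zone B: v = q/n = 0.04231/0.30 = 0.1410 m/d → t_B = 224/0.1410 = 1588 d
Total t = 223.1 + 1588 = 1811 d
   = 1811 / 365 = 4.96 yr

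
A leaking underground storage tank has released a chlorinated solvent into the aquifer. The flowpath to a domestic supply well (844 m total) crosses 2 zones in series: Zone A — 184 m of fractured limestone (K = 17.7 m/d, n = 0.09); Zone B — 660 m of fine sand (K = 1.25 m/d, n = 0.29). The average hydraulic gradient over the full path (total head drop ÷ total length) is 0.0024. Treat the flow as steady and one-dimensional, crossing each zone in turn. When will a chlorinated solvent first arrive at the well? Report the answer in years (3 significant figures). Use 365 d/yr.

Continuity: the same q passes through each zone, so ΔH = q·Σ(L_j/K_j) — the zones act as resistances in series.
Σ(L/K) = 184/17.7 + 660/1.25 = 10.40 + 528.0 = 538.4 d
K_eq = L_total / Σ(L/K) = 844 / 538.4 = 1.568 m/d
q = K_eq · i = 1.568 × 0.0024 = 0.003762 m/d (same in every zone)
Zone A: v = q/n = 0.003762/0.09 = 0.04180 m/d → t_A = 184/0.04180 = 4402 d
Zone B: v = q/n = 0.003762/0.29 = 0.01297 m/d → t_B = 660/0.01297 = 50870 d
Total t = 4402 + 50870 = 55270 d
   = 55270 / 365 = 151 yr

151 years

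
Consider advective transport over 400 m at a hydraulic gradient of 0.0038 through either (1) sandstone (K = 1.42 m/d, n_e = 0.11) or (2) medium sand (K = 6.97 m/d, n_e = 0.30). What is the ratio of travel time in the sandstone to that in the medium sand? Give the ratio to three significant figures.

1.80

Unit 1 (sandstone): v = 1.42×0.0038/0.11 = 0.04905 m/d, t = 400/0.04905 = 8154 d
Unit 2 (medium sand): v = 6.97×0.0038/0.30 = 0.08829 m/d, t = 400/0.08829 = 4531 d
t(sandstone) / t(medium sand) = 8154/4531 = 1.80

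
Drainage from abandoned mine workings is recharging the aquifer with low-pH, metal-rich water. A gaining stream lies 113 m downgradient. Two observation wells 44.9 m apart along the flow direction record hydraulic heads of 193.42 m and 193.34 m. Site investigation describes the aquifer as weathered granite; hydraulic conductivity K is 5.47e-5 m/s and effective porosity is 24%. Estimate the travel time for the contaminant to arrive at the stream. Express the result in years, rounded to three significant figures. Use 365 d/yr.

Hydraulic gradient i = (193.42 − 193.34) / 44.9 = 0.08 / 44.9 = 0.001782
K = 5.47e-5 m/s × 86400 s/d = 4.726 m/d
q = Ki = 4.726 × 0.001782 = 0.008421 m/d
v_s = q/n_e = 0.008421/0.24 = 0.03509 m/d
t = L / v = 113 / 0.03509 = 3221 d
   = 3221 / 365 = 8.82 yr

8.82 years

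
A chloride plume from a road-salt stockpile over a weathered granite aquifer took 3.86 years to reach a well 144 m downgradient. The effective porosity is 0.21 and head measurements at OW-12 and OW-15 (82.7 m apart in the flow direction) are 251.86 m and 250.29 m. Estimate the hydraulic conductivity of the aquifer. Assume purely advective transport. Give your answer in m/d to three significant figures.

Hydraulic gradient i = (251.86 − 250.29) / 82.7 = 1.57 / 82.7 = 0.01898
t = 3.86 years = 1409 d
v = L / t = 144 / 1409 = 0.1022 m/d
K = v · n / i = 0.1022 × 0.21 / 0.01898 = 1.13 m/d

1.13 m/d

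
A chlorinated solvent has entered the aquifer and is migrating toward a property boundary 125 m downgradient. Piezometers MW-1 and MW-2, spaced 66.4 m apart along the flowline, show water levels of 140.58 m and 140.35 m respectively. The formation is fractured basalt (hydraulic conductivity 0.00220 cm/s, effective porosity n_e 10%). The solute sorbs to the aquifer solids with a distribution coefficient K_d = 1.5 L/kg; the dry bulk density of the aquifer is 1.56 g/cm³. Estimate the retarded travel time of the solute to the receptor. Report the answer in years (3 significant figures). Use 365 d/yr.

Hydraulic gradient i = (140.58 − 140.35) / 66.4 = 0.23 / 66.4 = 0.003464
K = 0.00220 cm/s × 864 = 1.901 m/d
Darcy flux q = K·i = 1.901 × 0.003464 = 0.006584 m/d
v_s = q/n_e = 0.006584/0.10 = 0.06584 m/d
Retardation R = 1 + ρ_b·K_d/n = 1 + 1.56×1.5/0.10 = 24.40
Contaminant velocity v_c = v/R = 0.06584/24.40 = 0.002698 m/d
t = L/v_c = 125/0.002698 = 46320 d
   = 46320/365 = 127 yr

127 years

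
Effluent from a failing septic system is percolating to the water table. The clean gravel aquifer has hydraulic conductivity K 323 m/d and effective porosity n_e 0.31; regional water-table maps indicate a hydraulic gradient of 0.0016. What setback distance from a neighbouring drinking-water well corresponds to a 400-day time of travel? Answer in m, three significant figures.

q = Ki = 323 × 0.0016 = 0.5168 m/d
v_s = q/n_e = 0.5168/0.31 = 1.667 m/d
L = v × T = 1.667 × 400 = 666.8 m

667 m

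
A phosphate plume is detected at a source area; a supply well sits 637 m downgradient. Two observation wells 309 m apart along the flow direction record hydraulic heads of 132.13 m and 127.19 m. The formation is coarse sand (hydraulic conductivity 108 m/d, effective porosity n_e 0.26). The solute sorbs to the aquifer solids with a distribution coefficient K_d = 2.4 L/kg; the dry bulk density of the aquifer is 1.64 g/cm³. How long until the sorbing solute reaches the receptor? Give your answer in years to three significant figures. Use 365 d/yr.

Hydraulic gradient i = (132.13 − 127.19) / 309 = 4.94 / 309 = 0.01599
Specific discharge q = 108 × 0.01599 = 1.727 m/d
Average linear velocity = 1.727 / 0.26 = 6.641 m/d
Retardation R = 1 + ρ_b·K_d/n = 1 + 1.64×2.4/0.26 = 16.14
Contaminant velocity v_c = v/R = 6.641/16.14 = 0.4115 m/d
t = L/v_c = 637/0.4115 = 1548 d
   = 1548/365 = 4.24 yr

4.24 years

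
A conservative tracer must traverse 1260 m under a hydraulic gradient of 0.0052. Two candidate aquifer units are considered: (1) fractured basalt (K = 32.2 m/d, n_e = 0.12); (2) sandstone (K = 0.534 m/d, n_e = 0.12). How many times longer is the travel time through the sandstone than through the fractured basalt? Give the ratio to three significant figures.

60.3

Unit 1 (fractured basalt): v = 32.2×0.0052/0.12 = 1.395 m/d, t = 1260/1.395 = 903.0 d
Unit 2 (sandstone): v = 0.534×0.0052/0.12 = 0.02314 m/d, t = 1260/0.02314 = 54450 d
t(sandstone) / t(fractured basalt) = 54450/903.0 = 60.3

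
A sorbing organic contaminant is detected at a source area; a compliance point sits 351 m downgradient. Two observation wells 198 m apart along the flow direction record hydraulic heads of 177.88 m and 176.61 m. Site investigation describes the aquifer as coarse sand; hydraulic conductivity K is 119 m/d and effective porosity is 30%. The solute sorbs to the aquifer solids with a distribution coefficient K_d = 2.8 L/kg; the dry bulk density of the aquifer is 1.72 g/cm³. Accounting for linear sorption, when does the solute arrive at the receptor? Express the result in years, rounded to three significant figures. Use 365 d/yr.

6.45 years

Hydraulic gradient i = (177.88 − 176.61) / 198 = 1.27 / 198 = 0.006414
Darcy flux q = K·i = 119 × 0.006414 = 0.7633 m/d
v_s = q/n_e = 0.7633/0.30 = 2.544 m/d
Retardation R = 1 + ρ_b·K_d/n = 1 + 1.72×2.8/0.30 = 17.05
Contaminant velocity v_c = v/R = 2.544/17.05 = 0.1492 m/d
t = L/v_c = 351/0.1492 = 2353 d
   = 2353/365 = 6.45 yr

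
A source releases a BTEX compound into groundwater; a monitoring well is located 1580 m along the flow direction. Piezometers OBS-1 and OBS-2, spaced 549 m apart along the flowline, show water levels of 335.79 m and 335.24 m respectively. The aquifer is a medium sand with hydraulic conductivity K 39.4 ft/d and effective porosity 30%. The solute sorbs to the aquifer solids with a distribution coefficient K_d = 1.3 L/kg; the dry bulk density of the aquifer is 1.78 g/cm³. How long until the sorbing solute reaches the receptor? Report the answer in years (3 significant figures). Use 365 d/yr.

941 years

Hydraulic gradient i = (335.79 − 335.24) / 549 = 0.55 / 549 = 0.001002
K = 39.4 ft/d × 0.3048 = 12.01 m/d
q = Ki = 12.01 × 0.001002 = 0.01203 m/d
v_s = q/n_e = 0.01203/0.30 = 0.04010 m/d
Retardation R = 1 + ρ_b·K_d/n = 1 + 1.78×1.3/0.30 = 8.713
Contaminant velocity v_c = v/R = 0.04010/8.713 = 0.004603 m/d
t = L/v_c = 1580/0.004603 = 343300 d
   = 343300/365 = 941 yr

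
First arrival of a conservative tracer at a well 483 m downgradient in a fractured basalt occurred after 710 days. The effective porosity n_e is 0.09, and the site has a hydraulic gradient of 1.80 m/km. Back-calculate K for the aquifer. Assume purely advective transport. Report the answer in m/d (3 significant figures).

34.0 m/d

v = L / t = 483 / 710 = 0.6803 m/d
K = v · n / i = 0.6803 × 0.09 / 0.0018 = 34.0 m/d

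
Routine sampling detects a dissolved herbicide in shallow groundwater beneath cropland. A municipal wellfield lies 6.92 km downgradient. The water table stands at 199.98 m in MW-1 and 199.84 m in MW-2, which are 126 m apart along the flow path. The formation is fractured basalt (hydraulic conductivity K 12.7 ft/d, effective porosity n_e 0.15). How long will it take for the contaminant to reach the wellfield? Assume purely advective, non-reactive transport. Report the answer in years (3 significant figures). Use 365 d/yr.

Hydraulic gradient i = (199.98 − 199.84) / 126 = 0.14 / 126 = 0.001111
K = 12.7 ft/d × 0.3048 = 3.871 m/d
Specific discharge q = 3.871 × 0.001111 = 0.004301 m/d
v = Ki/n = 3.871·0.001111/0.15 = 0.02867 m/d
L = 6.92 km = 6920 m
t = L / v = 6920 / 0.02867 = 241300 d
   = 241300 / 365 = 661 yr

661 years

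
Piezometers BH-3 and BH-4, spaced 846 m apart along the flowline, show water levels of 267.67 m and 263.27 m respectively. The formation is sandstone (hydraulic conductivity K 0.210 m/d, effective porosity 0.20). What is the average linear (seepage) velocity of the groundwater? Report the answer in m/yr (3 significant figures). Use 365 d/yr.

1.99 m/yr

Hydraulic gradient i = (267.67 − 263.27) / 846 = 4.40 / 846 = 0.005201
Darcy flux q = K·i = 0.210 × 0.005201 = 0.001092 m/d
Average linear velocity = 0.001092 / 0.20 = 0.005461 m/d
   = 0.005461 × 365 = 1.99 m/yr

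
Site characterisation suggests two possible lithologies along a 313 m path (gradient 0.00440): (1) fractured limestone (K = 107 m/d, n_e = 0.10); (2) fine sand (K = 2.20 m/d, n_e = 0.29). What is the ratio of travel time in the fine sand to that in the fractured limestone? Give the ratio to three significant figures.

Unit 1 (fractured limestone): v = 107×0.0044/0.10 = 4.708 m/d, t = 313/4.708 = 66.48 d
Unit 2 (fine sand): v = 2.20×0.0044/0.29 = 0.03338 m/d, t = 313/0.03338 = 9377 d
t(fine sand) / t(fractured limestone) = 9377/66.48 = 141

141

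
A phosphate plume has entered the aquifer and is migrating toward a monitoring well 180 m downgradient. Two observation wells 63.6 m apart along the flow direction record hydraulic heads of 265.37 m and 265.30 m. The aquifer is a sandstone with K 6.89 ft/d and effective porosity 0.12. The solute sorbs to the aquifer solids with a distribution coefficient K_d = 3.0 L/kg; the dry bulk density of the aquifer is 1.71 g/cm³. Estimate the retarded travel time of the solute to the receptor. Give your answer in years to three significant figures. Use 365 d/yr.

Hydraulic gradient i = (265.37 − 265.30) / 63.6 = 0.07 / 63.6 = 0.001101
K = 6.89 ft/d × 0.3048 = 2.100 m/d
q = Ki = 2.100 × 0.001101 = 0.002311 m/d
Seepage velocity v = q / n = 0.002311 / 0.12 = 0.01926 m/d
Retardation R = 1 + ρ_b·K_d/n = 1 + 1.71×3.0/0.12 = 43.75
Contaminant velocity v_c = v/R = 0.01926/43.75 = 4.403e-4 m/d
t = L/v_c = 180/4.403e-4 = 408800 d
   = 408800/365 = 1120 yr

1120 years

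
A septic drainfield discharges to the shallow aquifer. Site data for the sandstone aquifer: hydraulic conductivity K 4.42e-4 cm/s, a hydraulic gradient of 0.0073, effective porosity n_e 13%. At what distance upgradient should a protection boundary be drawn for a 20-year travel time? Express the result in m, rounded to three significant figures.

157 m

K = 4.42e-4 cm/s × 864 = 0.3819 m/d
Darcy flux q = K·i = 0.3819 × 0.0073 = 0.002788 m/d
v_s = q/n_e = 0.002788/0.13 = 0.02144 m/d
T = 20 yr × 365 = 7300 d
L = v × T = 0.02144 × 7300 = 156.5 m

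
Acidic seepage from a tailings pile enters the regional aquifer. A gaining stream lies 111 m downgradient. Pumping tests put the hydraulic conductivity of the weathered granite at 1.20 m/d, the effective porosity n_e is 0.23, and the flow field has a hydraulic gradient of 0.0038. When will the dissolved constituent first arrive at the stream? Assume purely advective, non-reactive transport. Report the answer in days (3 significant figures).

5600 days

Specific discharge q = 1.20 × 0.0038 = 0.004560 m/d
Seepage velocity v = q / n = 0.004560 / 0.23 = 0.01983 m/d
t = L / v = 111 / 0.01983 = 5599 d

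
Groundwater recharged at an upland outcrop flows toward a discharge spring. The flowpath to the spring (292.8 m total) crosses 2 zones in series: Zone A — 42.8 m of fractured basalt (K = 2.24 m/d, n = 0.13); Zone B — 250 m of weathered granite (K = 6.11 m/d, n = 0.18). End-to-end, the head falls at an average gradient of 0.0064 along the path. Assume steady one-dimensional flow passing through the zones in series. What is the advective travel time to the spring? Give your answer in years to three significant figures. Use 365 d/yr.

Steady 1-D flow in series ⇒ the Darcy flux q is identical in every zone and the zone head losses add (resistances L/K in series).
Σ(L/K) = 42.8/2.24 + 250/6.11 = 19.11 + 40.92 = 60.02 d
K_eq = L_total / Σ(L/K) = 292.8 / 60.02 = 4.878 m/d
q = K_eq · i = 4.878 × 0.0064 = 0.03122 m/d (same in every zone)
Zone A: v = q/n = 0.03122/0.13 = 0.2402 m/d → t_A = 42.8/0.2402 = 178.2 d
Zone B: v = q/n = 0.03122/0.18 = 0.1734 m/d → t_B = 250/0.1734 = 1441 d
Total t = 178.2 + 1441 = 1620 d
   = 1620 / 365 = 4.44 yr

4.44 years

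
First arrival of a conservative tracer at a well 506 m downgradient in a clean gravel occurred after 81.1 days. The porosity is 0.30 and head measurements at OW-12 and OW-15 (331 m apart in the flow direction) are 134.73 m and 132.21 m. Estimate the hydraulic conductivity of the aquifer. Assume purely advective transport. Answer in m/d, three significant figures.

Hydraulic gradient i = (134.73 − 132.21) / 331 = 2.52 / 331 = 0.007613
v = L / t = 506 / 81.1 = 6.239 m/d
K = v · n / i = 6.239 × 0.30 / 0.007613 = 246 m/d

246 m/d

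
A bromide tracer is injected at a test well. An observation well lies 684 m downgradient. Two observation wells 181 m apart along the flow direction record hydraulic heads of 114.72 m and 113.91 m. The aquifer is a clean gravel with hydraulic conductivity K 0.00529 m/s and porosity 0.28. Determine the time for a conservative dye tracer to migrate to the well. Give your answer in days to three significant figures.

93.6 days

Hydraulic gradient i = (114.72 − 113.91) / 181 = 0.81 / 181 = 0.004475
K = 0.00529 m/s × 86400 s/d = 457.1 m/d
Darcy flux q = K·i = 457.1 × 0.004475 = 2.045 m/d
v = Ki/n = 457.1·0.004475/0.28 = 7.305 m/d
t = L / v = 684 / 7.305 = 93.64 d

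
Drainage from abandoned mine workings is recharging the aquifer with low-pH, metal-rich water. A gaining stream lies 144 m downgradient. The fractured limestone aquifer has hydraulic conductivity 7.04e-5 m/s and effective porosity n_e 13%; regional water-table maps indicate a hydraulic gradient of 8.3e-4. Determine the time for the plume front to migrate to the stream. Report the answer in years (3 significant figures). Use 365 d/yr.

10.2 years

K = 7.04e-5 m/s × 86400 s/d = 6.083 m/d
q = Ki = 6.083 × 8.3e-4 = 0.005049 m/d
Seepage velocity v = q / n = 0.005049 / 0.13 = 0.03883 m/d
t = L / v = 144 / 0.03883 = 3708 d
   = 3708 / 365 = 10.2 yr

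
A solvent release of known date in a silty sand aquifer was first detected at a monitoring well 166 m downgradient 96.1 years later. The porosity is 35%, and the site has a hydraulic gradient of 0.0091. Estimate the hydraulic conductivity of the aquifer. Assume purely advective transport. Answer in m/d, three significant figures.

0.182 m/d

t = 96.1 years = 35080 d
v = L / t = 166 / 35080 = 0.004733 m/d
K = v · n / i = 0.004733 × 0.35 / 0.0091 = 0.182 m/d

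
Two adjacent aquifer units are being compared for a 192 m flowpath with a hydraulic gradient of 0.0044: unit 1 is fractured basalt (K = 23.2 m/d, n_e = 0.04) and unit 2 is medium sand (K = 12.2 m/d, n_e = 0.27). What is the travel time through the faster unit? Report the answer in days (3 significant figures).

75.2 days

Unit 1 (fractured basalt): v = 23.2×0.0044/0.04 = 2.552 m/d, t = 192/2.552 = 75.24 d
Unit 2 (medium sand): v = 12.2×0.0044/0.27 = 0.1988 m/d, t = 192/0.1988 = 965.7 d
Faster unit: t = 75.2 d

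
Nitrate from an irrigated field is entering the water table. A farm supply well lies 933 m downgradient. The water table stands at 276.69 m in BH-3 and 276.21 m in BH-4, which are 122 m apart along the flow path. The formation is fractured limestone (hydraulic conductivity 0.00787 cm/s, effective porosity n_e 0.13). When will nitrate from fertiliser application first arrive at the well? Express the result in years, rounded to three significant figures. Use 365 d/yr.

Hydraulic gradient i = (276.69 − 276.21) / 122 = 0.48 / 122 = 0.003934
K = 0.00787 cm/s × 864 = 6.800 m/d
Specific discharge q = 6.800 × 0.003934 = 0.02675 m/d
v_s = q/n_e = 0.02675/0.13 = 0.2058 m/d
t = L / v = 933 / 0.2058 = 4534 d
   = 4534 / 365 = 12.4 yr

12.4 years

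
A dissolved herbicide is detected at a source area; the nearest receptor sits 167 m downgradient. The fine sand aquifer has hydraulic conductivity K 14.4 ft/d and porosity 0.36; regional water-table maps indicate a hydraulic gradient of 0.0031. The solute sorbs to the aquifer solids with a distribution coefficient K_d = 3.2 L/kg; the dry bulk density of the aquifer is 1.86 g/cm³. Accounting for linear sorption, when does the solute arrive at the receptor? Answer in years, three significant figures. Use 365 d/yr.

K = 14.4 ft/d × 0.3048 = 4.389 m/d
Specific discharge q = 4.389 × 0.0031 = 0.01361 m/d
Average linear velocity = 0.01361 / 0.36 = 0.03780 m/d
Retardation R = 1 + ρ_b·K_d/n = 1 + 1.86×3.2/0.36 = 17.53
Contaminant velocity v_c = v/R = 0.03780/17.53 = 0.002156 m/d
t = L/v_c = 167/0.002156 = 77470 d
   = 77470/365 = 212 yr

212 years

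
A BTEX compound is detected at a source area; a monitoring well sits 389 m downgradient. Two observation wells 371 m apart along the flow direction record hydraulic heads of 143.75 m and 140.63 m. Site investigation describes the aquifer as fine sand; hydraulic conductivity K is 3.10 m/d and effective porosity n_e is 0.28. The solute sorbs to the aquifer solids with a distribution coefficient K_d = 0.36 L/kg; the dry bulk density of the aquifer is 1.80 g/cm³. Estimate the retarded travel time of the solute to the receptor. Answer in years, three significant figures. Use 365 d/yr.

37.9 years

Hydraulic gradient i = (143.75 − 140.63) / 371 = 3.12 / 371 = 0.008410
Darcy flux q = K·i = 3.10 × 0.008410 = 0.02607 m/d
Seepage velocity v = q / n = 0.02607 / 0.28 = 0.09311 m/d
Retardation R = 1 + ρ_b·K_d/n = 1 + 1.80×0.36/0.28 = 3.314
Contaminant velocity v_c = v/R = 0.09311/3.314 = 0.02809 m/d
t = L/v_c = 389/0.02809 = 13850 d
   = 13850/365 = 37.9 yr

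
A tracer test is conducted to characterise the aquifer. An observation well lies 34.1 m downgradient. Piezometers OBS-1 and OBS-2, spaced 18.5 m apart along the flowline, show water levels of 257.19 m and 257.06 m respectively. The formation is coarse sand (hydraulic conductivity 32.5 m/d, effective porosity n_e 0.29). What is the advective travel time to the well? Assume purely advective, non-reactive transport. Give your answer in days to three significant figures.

Hydraulic gradient i = (257.19 − 257.06) / 18.5 = 0.13 / 18.5 = 0.007027
Darcy flux q = K·i = 32.5 × 0.007027 = 0.2284 m/d
v_s = q/n_e = 0.2284/0.29 = 0.7875 m/d
t = L / v = 34.1 / 0.7875 = 43.30 d

43.3 days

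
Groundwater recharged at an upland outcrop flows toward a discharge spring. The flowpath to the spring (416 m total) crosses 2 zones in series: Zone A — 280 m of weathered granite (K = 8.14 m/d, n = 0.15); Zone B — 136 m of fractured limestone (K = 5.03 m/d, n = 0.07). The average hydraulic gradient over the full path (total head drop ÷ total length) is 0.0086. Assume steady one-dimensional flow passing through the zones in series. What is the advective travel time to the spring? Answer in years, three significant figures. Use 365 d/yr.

2.42 years

Steady 1-D flow in series ⇒ the Darcy flux q is identical in every zone and the zone head losses add (resistances L/K in series).
Σ(L/K) = 280/8.14 + 136/5.03 = 34.40 + 27.04 = 61.44 d
K_eq = L_total / Σ(L/K) = 416 / 61.44 = 6.771 m/d
q = K_eq · i = 6.771 × 0.0086 = 0.05823 m/d (same in every zone)
Zone A: v = q/n = 0.05823/0.15 = 0.3882 m/d → t_A = 280/0.3882 = 721.2 d
Zone B: v = q/n = 0.05823/0.07 = 0.8319 m/d → t_B = 136/0.8319 = 163.5 d
Total t = 721.2 + 163.5 = 884.7 d
   = 884.7 / 365 = 2.42 yr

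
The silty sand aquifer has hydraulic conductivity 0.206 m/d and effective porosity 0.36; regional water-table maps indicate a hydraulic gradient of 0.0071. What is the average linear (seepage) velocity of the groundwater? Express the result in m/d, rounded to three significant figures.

0.00406 m/d

Specific discharge q = 0.206 × 0.0071 = 0.001463 m/d
Average linear velocity = 0.001463 / 0.36 = 0.004063 m/d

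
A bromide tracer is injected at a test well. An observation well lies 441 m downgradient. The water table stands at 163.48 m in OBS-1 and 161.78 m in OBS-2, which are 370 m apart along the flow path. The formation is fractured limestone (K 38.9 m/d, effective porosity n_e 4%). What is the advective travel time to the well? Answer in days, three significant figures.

Hydraulic gradient i = (163.48 − 161.78) / 370 = 1.70 / 370 = 0.004595
q = Ki = 38.9 × 0.004595 = 0.1787 m/d
Seepage velocity v = q / n = 0.1787 / 0.04 = 4.468 m/d
t = L / v = 441 / 4.468 = 98.70 d

98.7 days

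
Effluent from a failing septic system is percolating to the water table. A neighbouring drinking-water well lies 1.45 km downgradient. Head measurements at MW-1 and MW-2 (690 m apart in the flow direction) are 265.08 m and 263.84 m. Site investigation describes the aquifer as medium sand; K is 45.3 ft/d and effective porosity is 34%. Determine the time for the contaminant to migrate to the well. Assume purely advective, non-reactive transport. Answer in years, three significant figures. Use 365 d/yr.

54.4 years

Hydraulic gradient i = (265.08 − 263.84) / 690 = 1.24 / 690 = 0.001797
K = 45.3 ft/d × 0.3048 = 13.81 m/d
Specific discharge q = 13.81 × 0.001797 = 0.02481 m/d
v = Ki/n = 13.81·0.001797/0.34 = 0.07298 m/d
L = 1.45 km = 1450 m
t = L / v = 1450 / 0.07298 = 19870 d
   = 19870 / 365 = 54.4 yr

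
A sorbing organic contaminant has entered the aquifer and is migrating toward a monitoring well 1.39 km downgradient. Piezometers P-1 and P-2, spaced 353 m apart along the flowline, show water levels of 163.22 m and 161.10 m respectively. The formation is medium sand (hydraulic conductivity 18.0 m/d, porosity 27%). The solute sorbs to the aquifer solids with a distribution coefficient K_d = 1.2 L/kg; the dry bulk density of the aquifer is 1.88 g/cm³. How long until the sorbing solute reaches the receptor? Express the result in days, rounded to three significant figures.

32500 days

Hydraulic gradient i = (163.22 − 161.10) / 353 = 2.12 / 353 = 0.006006
q = Ki = 18.0 × 0.006006 = 0.1081 m/d
v = Ki/n = 18.0·0.006006/0.27 = 0.4004 m/d
Retardation R = 1 + ρ_b·K_d/n = 1 + 1.88×1.2/0.27 = 9.356
Contaminant velocity v_c = v/R = 0.4004/9.356 = 0.04280 m/d
L = 1.39 km = 1390 m
t = L/v_c = 1390/0.04280 = 32480 d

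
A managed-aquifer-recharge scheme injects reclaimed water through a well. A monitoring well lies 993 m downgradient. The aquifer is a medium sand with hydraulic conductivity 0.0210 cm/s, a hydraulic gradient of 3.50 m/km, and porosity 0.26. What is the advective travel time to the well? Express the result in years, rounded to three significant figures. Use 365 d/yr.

11.1 years

K = 0.0210 cm/s × 864 = 18.14 m/d
Darcy flux q = K·i = 18.14 × 0.0035 = 0.06350 m/d
Average linear velocity = 0.06350 / 0.26 = 0.2442 m/d
t = L / v = 993 / 0.2442 = 4066 d
   = 4066 / 365 = 11.1 yr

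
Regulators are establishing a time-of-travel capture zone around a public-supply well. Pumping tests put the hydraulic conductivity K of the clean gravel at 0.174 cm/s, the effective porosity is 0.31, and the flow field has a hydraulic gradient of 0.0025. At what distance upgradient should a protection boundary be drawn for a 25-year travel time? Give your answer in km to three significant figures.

K = 0.174 cm/s × 864 = 150.3 m/d
q = Ki = 150.3 × 0.0025 = 0.3758 m/d
Seepage velocity v = q / n = 0.3758 / 0.31 = 1.212 m/d
T = 25 yr × 365 = 9125 d
L = v × T = 1.212 × 9125 = 11060 m
   = 11.1 km

11.1 km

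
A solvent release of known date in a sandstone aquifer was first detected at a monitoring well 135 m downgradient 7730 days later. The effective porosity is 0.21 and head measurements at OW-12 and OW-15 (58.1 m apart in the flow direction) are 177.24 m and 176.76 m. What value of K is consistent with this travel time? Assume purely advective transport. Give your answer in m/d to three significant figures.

Hydraulic gradient i = (177.24 − 176.76) / 58.1 = 0.48 / 58.1 = 0.008262
v = L / t = 135 / 7730 = 0.01746 m/d
K = v · n / i = 0.01746 × 0.21 / 0.008262 = 0.444 m/d

0.444 m/d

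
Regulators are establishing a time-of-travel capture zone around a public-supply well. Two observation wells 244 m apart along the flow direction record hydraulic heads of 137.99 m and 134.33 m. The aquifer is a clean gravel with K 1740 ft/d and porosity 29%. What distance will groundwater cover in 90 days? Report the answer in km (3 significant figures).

Hydraulic gradient i = (137.99 − 134.33) / 244 = 3.66 / 244 = 0.01500
K = 1740 ft/d × 0.3048 = 530.4 m/d
Specific discharge q = 530.4 × 0.01500 = 7.955 m/d
Average linear velocity = 7.955 / 0.29 = 27.43 m/d
L = v × T = 27.43 × 90 = 2469 m
   = 2.47 km

2.47 km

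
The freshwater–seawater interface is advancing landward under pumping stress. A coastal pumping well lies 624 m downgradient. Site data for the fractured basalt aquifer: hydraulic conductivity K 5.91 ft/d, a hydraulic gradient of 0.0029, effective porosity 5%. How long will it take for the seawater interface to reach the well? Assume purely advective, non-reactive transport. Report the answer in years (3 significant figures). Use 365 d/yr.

K = 5.91 ft/d × 0.3048 = 1.801 m/d
Darcy flux q = K·i = 1.801 × 0.0029 = 0.005224 m/d
v_s = q/n_e = 0.005224/0.05 = 0.1045 m/d
t = L / v = 624 / 0.1045 = 5972 d
   = 5972 / 365 = 16.4 yr

16.4 years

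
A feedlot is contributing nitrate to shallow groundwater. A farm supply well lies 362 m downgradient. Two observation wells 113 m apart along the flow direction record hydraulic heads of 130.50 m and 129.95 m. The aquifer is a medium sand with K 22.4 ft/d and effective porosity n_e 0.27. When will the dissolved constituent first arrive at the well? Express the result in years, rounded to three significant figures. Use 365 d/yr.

8.06 years

Hydraulic gradient i = (130.50 − 129.95) / 113 = 0.55 / 113 = 0.004867
K = 22.4 ft/d × 0.3048 = 6.828 m/d
q = Ki = 6.828 × 0.004867 = 0.03323 m/d
v_s = q/n_e = 0.03323/0.27 = 0.1231 m/d
t = L / v = 362 / 0.1231 = 2941 d
   = 2941 / 365 = 8.06 yr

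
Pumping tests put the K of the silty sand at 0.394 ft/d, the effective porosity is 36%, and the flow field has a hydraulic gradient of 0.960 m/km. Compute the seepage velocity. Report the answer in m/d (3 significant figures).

K = 0.394 ft/d × 0.3048 = 0.1201 m/d
q = Ki = 0.1201 × 9.6e-4 = 1.153e-4 m/d
Average linear velocity = 1.153e-4 / 0.36 = 3.202e-4 m/d

3.20e-4 m/d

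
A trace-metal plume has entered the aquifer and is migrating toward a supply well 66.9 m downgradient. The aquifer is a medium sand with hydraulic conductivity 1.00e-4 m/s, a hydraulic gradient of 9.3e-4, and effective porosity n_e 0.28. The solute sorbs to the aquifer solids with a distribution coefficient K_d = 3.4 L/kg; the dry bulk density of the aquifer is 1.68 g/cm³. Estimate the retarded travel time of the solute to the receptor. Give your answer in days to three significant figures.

K = 1.00e-4 m/s × 86400 s/d = 8.640 m/d
Specific discharge q = 8.640 × 9.3e-4 = 0.008035 m/d
v = Ki/n = 8.640·9.3e-4/0.28 = 0.02870 m/d
Retardation R = 1 + ρ_b·K_d/n = 1 + 1.68×3.4/0.28 = 21.40
Contaminant velocity v_c = v/R = 0.02870/21.40 = 0.001341 m/d
t = L/v_c = 66.9/0.001341 = 49890 d

49900 days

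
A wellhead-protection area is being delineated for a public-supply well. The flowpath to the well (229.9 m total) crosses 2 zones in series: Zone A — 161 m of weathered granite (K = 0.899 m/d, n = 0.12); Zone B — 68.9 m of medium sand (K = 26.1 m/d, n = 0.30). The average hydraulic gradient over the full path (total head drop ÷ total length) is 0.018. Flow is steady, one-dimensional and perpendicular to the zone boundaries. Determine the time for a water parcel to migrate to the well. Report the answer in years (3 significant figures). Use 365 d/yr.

4.81 years

Continuity: the same q passes through each zone, so ΔH = q·Σ(L_j/K_j) — the zones act as resistances in series.
Σ(L/K) = 161/0.899 + 68.9/26.1 = 179.1 + 2.640 = 181.7 d
K_eq = L_total / Σ(L/K) = 229.9 / 181.7 = 1.265 m/d
q = K_eq · i = 1.265 × 0.018 = 0.02277 m/d (same in every zone)
Zone A: v = q/n = 0.02277/0.12 = 0.1898 m/d → t_A = 161/0.1898 = 848.4 d
Zone B: v = q/n = 0.02277/0.30 = 0.07590 m/d → t_B = 68.9/0.07590 = 907.7 d
Total t = 848.4 + 907.7 = 1756 d
   = 1756 / 365 = 4.81 yr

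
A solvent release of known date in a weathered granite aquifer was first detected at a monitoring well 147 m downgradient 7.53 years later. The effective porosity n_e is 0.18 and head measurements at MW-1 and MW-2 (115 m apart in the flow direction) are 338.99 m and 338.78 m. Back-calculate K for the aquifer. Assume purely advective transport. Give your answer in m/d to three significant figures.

Hydraulic gradient i = (338.99 − 338.78) / 115 = 0.21 / 115 = 0.001826
t = 7.53 years = 2748 d
v = L / t = 147 / 2748 = 0.05348 m/d
K = v · n / i = 0.05348 × 0.18 / 0.001826 = 5.27 m/d

5.27 m/d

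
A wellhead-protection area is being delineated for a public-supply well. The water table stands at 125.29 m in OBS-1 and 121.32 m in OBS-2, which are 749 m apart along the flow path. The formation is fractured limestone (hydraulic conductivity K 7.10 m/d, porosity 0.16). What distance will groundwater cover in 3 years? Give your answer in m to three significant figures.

Hydraulic gradient i = (125.29 − 121.32) / 749 = 3.97 / 749 = 0.005300
Specific discharge q = 7.10 × 0.005300 = 0.03763 m/d
v_s = q/n_e = 0.03763/0.16 = 0.2352 m/d
T = 3 yr × 365 = 1095 d
L = v × T = 0.2352 × 1095 = 257.5 m

258 m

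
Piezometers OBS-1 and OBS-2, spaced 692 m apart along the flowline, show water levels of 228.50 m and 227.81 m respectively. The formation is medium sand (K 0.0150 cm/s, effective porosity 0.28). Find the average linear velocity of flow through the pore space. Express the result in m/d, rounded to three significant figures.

Hydraulic gradient i = (228.50 − 227.81) / 692 = 0.69 / 692 = 9.971e-4
K = 0.0150 cm/s × 864 = 12.96 m/d
Darcy flux q = K·i = 12.96 × 9.971e-4 = 0.01292 m/d
Average linear velocity = 0.01292 / 0.28 = 0.04615 m/d

0.0462 m/d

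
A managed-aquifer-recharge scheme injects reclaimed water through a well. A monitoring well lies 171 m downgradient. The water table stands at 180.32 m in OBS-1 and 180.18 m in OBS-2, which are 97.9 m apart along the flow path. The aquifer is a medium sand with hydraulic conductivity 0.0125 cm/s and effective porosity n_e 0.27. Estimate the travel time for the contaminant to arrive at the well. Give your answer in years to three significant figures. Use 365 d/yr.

8.19 years

Hydraulic gradient i = (180.32 − 180.18) / 97.9 = 0.14 / 97.9 = 0.001430
K = 0.0125 cm/s × 864 = 10.80 m/d
Specific discharge q = 10.80 × 0.001430 = 0.01544 m/d
Average linear velocity = 0.01544 / 0.27 = 0.05720 m/d
t = L / v = 171 / 0.05720 = 2989 d
   = 2989 / 365 = 8.19 yr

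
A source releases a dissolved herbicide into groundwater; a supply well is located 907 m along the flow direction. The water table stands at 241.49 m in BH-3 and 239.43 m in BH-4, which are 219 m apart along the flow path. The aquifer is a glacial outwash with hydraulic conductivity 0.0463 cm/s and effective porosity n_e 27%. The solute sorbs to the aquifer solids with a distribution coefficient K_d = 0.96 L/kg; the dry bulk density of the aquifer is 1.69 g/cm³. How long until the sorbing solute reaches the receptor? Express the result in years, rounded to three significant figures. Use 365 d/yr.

Hydraulic gradient i = (241.49 − 239.43) / 219 = 2.06 / 219 = 0.009406
K = 0.0463 cm/s × 864 = 40.00 m/d
Darcy flux q = K·i = 40.00 × 0.009406 = 0.3763 m/d
v = Ki/n = 40.00·0.009406/0.27 = 1.394 m/d
Retardation R = 1 + ρ_b·K_d/n = 1 + 1.69×0.96/0.27 = 7.009
Contaminant velocity v_c = v/R = 1.394/7.009 = 0.1988 m/d
t = L/v_c = 907/0.1988 = 4561 d
   = 4561/365 = 12.5 yr

12.5 years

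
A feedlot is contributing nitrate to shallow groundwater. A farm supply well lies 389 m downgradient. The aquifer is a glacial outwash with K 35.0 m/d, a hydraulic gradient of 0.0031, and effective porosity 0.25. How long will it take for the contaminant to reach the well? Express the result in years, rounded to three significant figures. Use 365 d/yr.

Specific discharge q = 35.0 × 0.0031 = 0.1085 m/d
v_s = q/n_e = 0.1085/0.25 = 0.4340 m/d
t = L / v = 389 / 0.4340 = 896.3 d
   = 896.3 / 365 = 2.46 yr

2.46 years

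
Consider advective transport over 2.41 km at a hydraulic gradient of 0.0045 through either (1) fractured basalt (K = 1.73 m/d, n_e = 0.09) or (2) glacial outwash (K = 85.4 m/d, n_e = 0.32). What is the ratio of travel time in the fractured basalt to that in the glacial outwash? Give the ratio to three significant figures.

Unit 1 (fractured basalt): v = 1.73×0.0045/0.09 = 0.08650 m/d, t = 2410/0.08650 = 27860 d
Unit 2 (glacial outwash): v = 85.4×0.0045/0.32 = 1.201 m/d, t = 2410/1.201 = 2007 d
t(fractured basalt) / t(glacial outwash) = 27860/2007 = 13.9

13.9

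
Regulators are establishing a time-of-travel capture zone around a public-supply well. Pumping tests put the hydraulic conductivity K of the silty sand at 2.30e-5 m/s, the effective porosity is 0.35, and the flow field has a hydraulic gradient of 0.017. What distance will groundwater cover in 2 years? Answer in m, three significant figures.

K = 2.30e-5 m/s × 86400 s/d = 1.987 m/d
q = Ki = 1.987 × 0.017 = 0.03378 m/d
Seepage velocity v = q / n = 0.03378 / 0.35 = 0.09652 m/d
T = 2 yr × 365 = 730 d
L = v × T = 0.09652 × 730 = 70.46 m

70.5 m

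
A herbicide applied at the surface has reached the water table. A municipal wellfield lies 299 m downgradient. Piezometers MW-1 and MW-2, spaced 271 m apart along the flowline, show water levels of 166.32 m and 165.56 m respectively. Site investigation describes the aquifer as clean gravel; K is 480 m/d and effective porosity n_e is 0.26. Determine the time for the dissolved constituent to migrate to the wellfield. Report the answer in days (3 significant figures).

57.8 days

Hydraulic gradient i = (166.32 − 165.56) / 271 = 0.76 / 271 = 0.002804
Specific discharge q = 480 × 0.002804 = 1.346 m/d
Seepage velocity v = q / n = 1.346 / 0.26 = 5.177 m/d
t = L / v = 299 / 5.177 = 57.75 d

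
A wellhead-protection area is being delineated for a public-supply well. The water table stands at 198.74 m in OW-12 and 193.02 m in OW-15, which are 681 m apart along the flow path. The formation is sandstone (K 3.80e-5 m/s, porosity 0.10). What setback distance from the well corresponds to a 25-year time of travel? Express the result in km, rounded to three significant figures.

2.52 km

Hydraulic gradient i = (198.74 − 193.02) / 681 = 5.72 / 681 = 0.008399
K = 3.80e-5 m/s × 86400 s/d = 3.283 m/d
Darcy flux q = K·i = 3.283 × 0.008399 = 0.02758 m/d
v = Ki/n = 3.283·0.008399/0.10 = 0.2758 m/d
T = 25 yr × 365 = 9125 d
L = v × T = 0.2758 × 9125 = 2516 m
   = 2.52 km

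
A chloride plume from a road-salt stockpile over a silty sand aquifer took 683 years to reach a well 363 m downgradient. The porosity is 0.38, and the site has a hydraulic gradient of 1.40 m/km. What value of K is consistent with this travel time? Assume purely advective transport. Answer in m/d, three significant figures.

t = 683 years = 249300 d
v = L / t = 363 / 249300 = 0.001456 m/d
K = v · n / i = 0.001456 × 0.38 / 0.0014 = 0.395 m/d

0.395 m/d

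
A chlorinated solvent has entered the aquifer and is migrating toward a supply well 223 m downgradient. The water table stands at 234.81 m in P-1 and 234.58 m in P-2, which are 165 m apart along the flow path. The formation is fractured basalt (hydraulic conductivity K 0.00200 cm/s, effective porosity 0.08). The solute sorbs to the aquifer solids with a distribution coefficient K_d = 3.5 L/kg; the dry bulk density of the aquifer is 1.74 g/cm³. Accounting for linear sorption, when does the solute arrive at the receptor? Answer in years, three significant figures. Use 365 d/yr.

Hydraulic gradient i = (234.81 − 234.58) / 165 = 0.23 / 165 = 0.001394
K = 0.00200 cm/s × 864 = 1.728 m/d
Specific discharge q = 1.728 × 0.001394 = 0.002409 m/d
Average linear velocity = 0.002409 / 0.08 = 0.03011 m/d
Retardation R = 1 + ρ_b·K_d/n = 1 + 1.74×3.5/0.08 = 77.13
Contaminant velocity v_c = v/R = 0.03011/77.13 = 3.904e-4 m/d
t = L/v_c = 223/3.904e-4 = 571200 d
   = 571200/365 = 1560 yr

1560 years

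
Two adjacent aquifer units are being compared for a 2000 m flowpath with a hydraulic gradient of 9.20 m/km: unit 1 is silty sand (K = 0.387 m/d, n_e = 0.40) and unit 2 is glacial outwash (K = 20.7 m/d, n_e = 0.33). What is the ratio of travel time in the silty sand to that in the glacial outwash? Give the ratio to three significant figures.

64.8

Unit 1 (silty sand): v = 0.387×0.0092/0.40 = 0.008901 m/d, t = 2000/0.008901 = 224700 d
Unit 2 (glacial outwash): v = 20.7×0.0092/0.33 = 0.5771 m/d, t = 2000/0.5771 = 3466 d
t(silty sand) / t(glacial outwash) = 224700/3466 = 64.8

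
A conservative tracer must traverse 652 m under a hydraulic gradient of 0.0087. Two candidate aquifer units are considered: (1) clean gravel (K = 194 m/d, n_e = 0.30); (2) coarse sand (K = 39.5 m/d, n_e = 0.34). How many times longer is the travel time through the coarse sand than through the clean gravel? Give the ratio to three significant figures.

Unit 1 (clean gravel): v = 194×0.0087/0.30 = 5.626 m/d, t = 652/5.626 = 115.9 d
Unit 2 (coarse sand): v = 39.5×0.0087/0.34 = 1.011 m/d, t = 652/1.011 = 645.1 d
t(coarse sand) / t(clean gravel) = 645.1/115.9 = 5.57

5.57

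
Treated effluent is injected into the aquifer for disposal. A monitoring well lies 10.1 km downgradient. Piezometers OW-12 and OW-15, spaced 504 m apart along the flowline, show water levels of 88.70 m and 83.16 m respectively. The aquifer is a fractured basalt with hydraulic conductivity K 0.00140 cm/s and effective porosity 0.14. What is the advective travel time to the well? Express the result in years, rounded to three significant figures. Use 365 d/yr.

291 years

Hydraulic gradient i = (88.70 − 83.16) / 504 = 5.54 / 504 = 0.01099
K = 0.00140 cm/s × 864 = 1.210 m/d
Specific discharge q = 1.210 × 0.01099 = 0.01330 m/d
Average linear velocity = 0.01330 / 0.14 = 0.09497 m/d
L = 10.1 km = 10100 m
t = L / v = 10100 / 0.09497 = 106300 d
   = 106300 / 365 = 291 yr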